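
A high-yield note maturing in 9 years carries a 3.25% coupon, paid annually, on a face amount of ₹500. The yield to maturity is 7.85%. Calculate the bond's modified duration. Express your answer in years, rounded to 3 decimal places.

7.146 years

Periodic yield y = 0.0785. First find Macaulay duration:
  t   CF        PV=CF/(1+0.0785)^t    t·PV
  1        16.25        15.0672        15.0672
  2        16.25        13.9705        27.9411
  3        16.25        12.9537        38.8610
  4        16.25        12.0108        48.0433
  5        16.25        11.1366        55.6830
  6        16.25        10.3260        61.9560
  7        16.25         9.5744        67.0209
  8        16.25         8.8775        71.0202
  9       516.25       261.5042     2,353.5381
  Σ                    355.4210     2,739.1309
P = 355.4210; Macaulay duration = 2,739.1309 / 355.4210 = 7.70672 years.
Modified duration = D_Mac / (1 + y) = 7.70672 / 1.0785 = 7.14578 years.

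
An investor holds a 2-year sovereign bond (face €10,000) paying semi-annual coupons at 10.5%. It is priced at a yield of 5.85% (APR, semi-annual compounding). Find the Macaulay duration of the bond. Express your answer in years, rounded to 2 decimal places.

1.86 years

Periodic yield y = 0.02925. Discount each cash flow and weight by its period:
  t   CF        PV=CF/(1+0.02925)^t    t·PV
  1       525.00       510.0802       510.0802
  2       525.00       495.5843       991.1686
  3       525.00       481.5004     1,444.5013
  4    10,525.00     9,378.6127    37,514.4508
  Σ                 10,865.7776    40,460.2009
Price P = Σ PV = 10,865.7776.
Macaulay duration = Σ(t·PV) / P = 40,460.2009 / 10,865.7776 = 3.72364 half-year periods.
In years: 3.72364 / 2 = 1.86182 years.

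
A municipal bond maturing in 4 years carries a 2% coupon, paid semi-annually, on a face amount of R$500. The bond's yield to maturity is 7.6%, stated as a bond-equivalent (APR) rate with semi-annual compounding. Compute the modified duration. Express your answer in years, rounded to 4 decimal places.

3.7044 years

Periodic yield y = 0.038. First find Macaulay duration:
  t   CF        PV=CF/(1+0.038)^t    t·PV
  1         5.00         4.8170         4.8170
  2         5.00         4.6406         9.2812
  3         5.00         4.4707        13.4122
  4         5.00         4.3071        17.2282
  5         5.00         4.1494        20.7469
  6         5.00         3.9975        23.9849
  7         5.00         3.8511        26.9579
  8       505.00       374.7249     2,997.7992
  Σ                    404.9582     3,114.2275
P = 404.9582; Macaulay duration = 3,114.2275 / 404.9582 = 7.69024 half-year periods = 3.84512 years.
Modified duration = D_Mac / (1 + y) = 3.84512 / 1.038 = 3.70436 years.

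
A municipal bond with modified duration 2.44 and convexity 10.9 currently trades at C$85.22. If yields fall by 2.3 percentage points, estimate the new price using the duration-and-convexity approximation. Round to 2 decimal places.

Duration effect: -D_mod·Δy = -2.44 × (-0.023) = +0.056120
Convexity effect: ½·C·(Δy)² = 0.5 × 10.9 × (-0.023)² = +0.00288305
ΔP/P ≈ +0.056120 + 0.00288305 = +0.05900305
New price ≈ 85.22 × (1 + 0.05900305) = 90.248239921.

C$90.25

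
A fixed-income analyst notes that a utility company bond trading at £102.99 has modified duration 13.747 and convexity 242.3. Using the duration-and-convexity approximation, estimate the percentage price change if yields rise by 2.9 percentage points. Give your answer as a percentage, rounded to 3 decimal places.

-29.678%

Duration effect: -D_mod·Δy = -13.747 × (+0.029) = -0.398663
Convexity effect: ½·C·(Δy)² = 0.5 × 242.3 × (0.029)² = +0.10188715
ΔP/P ≈ -0.398663 + 0.10188715 = -0.29677585
= -29.677585%.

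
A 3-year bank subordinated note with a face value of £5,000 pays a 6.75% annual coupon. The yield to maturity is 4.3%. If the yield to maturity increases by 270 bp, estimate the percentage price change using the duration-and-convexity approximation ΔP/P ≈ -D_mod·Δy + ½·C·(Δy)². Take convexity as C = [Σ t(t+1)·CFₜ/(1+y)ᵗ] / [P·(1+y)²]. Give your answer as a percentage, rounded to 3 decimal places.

With y = 0.043:
  t   CF        PV=CF/(1+0.043)^t    t·PV        t(t+1)·PV
  1       337.50       323.5858       323.5858         647.1716
  2       337.50       310.2453       620.4905       1,861.4716
  3     5,337.50     4,704.1912    14,112.5735      56,450.2941
  Σ                  5,338.0222    15,056.6499      58,958.9373
P = 5,338.0222; D_Mac = 2.82064 yrs; D_mod = 2.70435 yrs; C = 10.15315.
Duration effect: -2.70435 × (+0.027) = -0.073018
Convexity effect: 0.5 × 10.15315 × (0.027)² = +0.0037008
ΔP/P ≈ -0.073018 + 0.0037008 = -0.069317 = -6.9317%.

-6.932%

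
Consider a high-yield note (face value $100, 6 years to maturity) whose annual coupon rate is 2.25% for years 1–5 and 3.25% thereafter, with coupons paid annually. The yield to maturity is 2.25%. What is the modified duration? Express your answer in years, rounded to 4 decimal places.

5.5572 years

Periodic yield y = 0.0225. First find Macaulay duration:
  t   CF        PV=CF/(1+0.0225)^t    t·PV
  1         2.25         2.2005         2.2005
  2         2.25         2.1521         4.3041
  3         2.25         2.1047         6.3141
  4         2.25         2.0584         8.2336
  5         2.25         2.0131        10.0655
  6       103.25        90.3463       542.0775
  Σ                    100.8750       573.1954
P = 100.8750; Macaulay duration = 573.1954 / 100.8750 = 5.68223 years.
Modified duration = D_Mac / (1 + y) = 5.68223 / 1.0225 = 5.55720 years.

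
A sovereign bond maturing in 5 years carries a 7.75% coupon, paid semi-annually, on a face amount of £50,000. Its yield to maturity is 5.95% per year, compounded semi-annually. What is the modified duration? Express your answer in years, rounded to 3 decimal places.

Periodic yield y = 0.02975. First find Macaulay duration:
  t   CF        PV=CF/(1+0.02975)^t    t·PV
  1     1,937.50     1,881.5246     1,881.5246
  2     1,937.50     1,827.1664     3,654.3329
  3     1,937.50     1,774.3787     5,323.1360
  4     1,937.50     1,723.1160     6,892.4639
  5     1,937.50     1,673.3343     8,366.6714
  6     1,937.50     1,624.9908     9,749.9448
  7     1,937.50     1,578.0440    11,046.3080
  8     1,937.50     1,532.4535    12,259.6280
  9     1,937.50     1,488.1801    13,393.6213
  10   51,937.50    38,740.3049   387,403.0494
  Σ                 53,843.4934   459,970.6803
P = 53,843.4934; Macaulay duration = 459,970.6803 / 53,843.4934 = 8.54273 half-year periods = 4.27137 years.
Modified duration = D_Mac / (1 + y) = 4.27137 / 1.02975 = 4.14797 years.

4.148 years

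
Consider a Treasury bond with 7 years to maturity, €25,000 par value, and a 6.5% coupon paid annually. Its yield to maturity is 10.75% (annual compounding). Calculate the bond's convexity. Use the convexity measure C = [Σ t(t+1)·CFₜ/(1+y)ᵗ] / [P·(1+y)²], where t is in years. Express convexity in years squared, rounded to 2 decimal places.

34.43

With y = 0.1075:
  t   CF        PV=CF/(1+0.1075)^t    t·PV        t(t+1)·PV
  1     1,625.00     1,467.2686     1,467.2686       2,934.5372
  2     1,625.00     1,324.8475     2,649.6950       7,949.0851
  3     1,625.00     1,196.2506     3,588.7517      14,355.0069
  4     1,625.00     1,080.1360     4,320.5438      21,602.7192
  5     1,625.00       975.2921     4,876.4603      29,258.7620
  6     1,625.00       880.6249     5,283.7493      36,986.2454
  7    26,625.00    13,028.1717    91,197.2016     729,577.6129
  Σ                 19,952.5913   113,383.6705     842,663.9687
P = 19,952.5913.
Convexity = Σ t(t+1)·PV / [P·(1+y)²] = 842,663.9687 / (19,952.5913 × 1.226556) = 34.43243.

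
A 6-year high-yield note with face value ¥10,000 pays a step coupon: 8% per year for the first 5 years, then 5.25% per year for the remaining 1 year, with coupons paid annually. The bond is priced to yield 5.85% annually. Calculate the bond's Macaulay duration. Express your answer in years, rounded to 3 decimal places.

Periodic yield y = 0.0585. Discount each cash flow and weight by its year:
  t   CF        PV=CF/(1+0.0585)^t    t·PV
  1       800.00       755.7865       755.7865
  2       800.00       714.0165     1,428.0330
  3       800.00       674.5551     2,023.6652
  4       800.00       637.2745     2,549.0980
  5       800.00       602.0543     3,010.2716
  6    10,525.00     7,483.0204    44,898.1225
  Σ                 10,866.7073    54,664.9768
Price P = Σ PV = 10,866.7073.
Macaulay duration = Σ(t·PV) / P = 54,664.9768 / 10,866.7073 = 5.03050 years.

5.031 years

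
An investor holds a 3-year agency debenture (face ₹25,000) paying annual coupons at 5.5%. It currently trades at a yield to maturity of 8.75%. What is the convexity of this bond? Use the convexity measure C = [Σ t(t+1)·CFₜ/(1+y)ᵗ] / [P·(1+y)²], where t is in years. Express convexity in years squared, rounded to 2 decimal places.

With y = 0.0875:
  t   CF        PV=CF/(1+0.0875)^t    t·PV        t(t+1)·PV
  1     1,375.00     1,264.3678     1,264.3678       2,528.7356
  2     1,375.00     1,162.6371     2,325.2741       6,975.8224
  3    26,375.00    20,507.1199    61,521.3598     246,085.4392
  Σ                 22,934.1248    65,111.0018     255,589.9973
P = 22,934.1248.
Convexity = Σ t(t+1)·PV / [P·(1+y)²] = 255,589.9973 / (22,934.1248 × 1.182656) = 9.42330.

9.42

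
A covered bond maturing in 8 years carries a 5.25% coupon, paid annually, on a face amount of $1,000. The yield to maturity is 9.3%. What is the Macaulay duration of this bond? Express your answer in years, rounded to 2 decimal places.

6.54 years

Periodic yield y = 0.093. Discount each cash flow and weight by its year:
  t   CF        PV=CF/(1+0.093)^t    t·PV
  1        52.50        48.0329        48.0329
  2        52.50        43.9460        87.8919
  3        52.50        40.2067       120.6202
  4        52.50        36.7857       147.1427
  5        52.50        33.6557       168.2784
  6        52.50        30.7920       184.7522
  7        52.50        28.1720       197.2042
  8     1,052.50       516.7266     4,133.8127
  Σ                    778.3176     5,087.7353
Price P = Σ PV = 778.3176.
Macaulay duration = Σ(t·PV) / P = 5,087.7353 / 778.3176 = 6.53684 years.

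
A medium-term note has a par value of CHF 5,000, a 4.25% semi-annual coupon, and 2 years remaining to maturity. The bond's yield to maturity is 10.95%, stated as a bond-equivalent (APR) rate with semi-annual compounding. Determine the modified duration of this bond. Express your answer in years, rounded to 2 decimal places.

1.83 years

Periodic yield y = 0.05475. First find Macaulay duration:
  t   CF        PV=CF/(1+0.05475)^t    t·PV
  1       106.25       100.7348       100.7348
  2       106.25        95.5058       191.0117
  3       106.25        90.5483       271.6449
  4     5,106.25     4,125.7598    16,503.0391
  Σ                  4,412.5487    17,066.4305
P = 4,412.5487; Macaulay duration = 17,066.4305 / 4,412.5487 = 3.86770 half-year periods = 1.93385 years.
Modified duration = D_Mac / (1 + y) = 1.93385 / 1.05475 = 1.83347 years.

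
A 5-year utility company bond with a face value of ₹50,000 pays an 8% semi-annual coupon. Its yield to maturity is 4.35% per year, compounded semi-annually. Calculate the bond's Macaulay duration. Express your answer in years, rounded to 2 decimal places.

Periodic yield y = 0.02175. Discount each cash flow and weight by its period:
  t   CF        PV=CF/(1+0.02175)^t    t·PV
  1     2,000.00     1,957.4260     1,957.4260
  2     2,000.00     1,915.7582     3,831.5165
  3     2,000.00     1,874.9775     5,624.9324
  4     2,000.00     1,835.0648     7,340.2593
  5     2,000.00     1,796.0018     8,980.0089
  6     2,000.00     1,757.7703    10,546.6217
  7     2,000.00     1,720.3526    12,042.4683
  8     2,000.00     1,683.7315    13,469.8516
  9     2,000.00     1,647.8898    14,831.0086
  10   52,000.00    41,933.0913   419,330.9131
  Σ                 58,122.0638   497,955.0064
Price P = Σ PV = 58,122.0638.
Macaulay duration = Σ(t·PV) / P = 497,955.0064 / 58,122.0638 = 8.56740 half-year periods.
In years: 8.56740 / 2 = 4.28370 years.

4.28 years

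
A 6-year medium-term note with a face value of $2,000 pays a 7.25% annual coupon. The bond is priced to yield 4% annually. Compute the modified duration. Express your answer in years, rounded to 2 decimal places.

Periodic yield y = 0.04. First find Macaulay duration:
  t   CF        PV=CF/(1+0.04)^t    t·PV
  1       145.00       139.4231       139.4231
  2       145.00       134.0607       268.1213
  3       145.00       128.9045       386.7134
  4       145.00       123.9466       495.7864
  5       145.00       119.1794       595.8972
  6     2,145.00     1,695.2247    10,171.3479
  Σ                  2,340.7389    12,057.2893
P = 2,340.7389; Macaulay duration = 12,057.2893 / 2,340.7389 = 5.15106 years.
Modified duration = D_Mac / (1 + y) = 5.15106 / 1.04 = 4.95294 years.

4.95 years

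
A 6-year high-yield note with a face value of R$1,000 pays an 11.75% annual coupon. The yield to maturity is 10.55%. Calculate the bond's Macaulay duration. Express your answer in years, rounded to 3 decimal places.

4.663 years

Periodic yield y = 0.1055. Discount each cash flow and weight by its year:
  t   CF        PV=CF/(1+0.1055)^t    t·PV
  1       117.50       106.2867       106.2867
  2       117.50        96.1436       192.2872
  3       117.50        86.9684       260.9053
  4       117.50        78.6689       314.6755
  5       117.50        71.1613       355.8067
  6     1,117.50       612.2024     3,673.2146
  Σ                  1,051.4314     4,903.1760
Price P = Σ PV = 1,051.4314.
Macaulay duration = Σ(t·PV) / P = 4,903.1760 / 1,051.4314 = 4.66333 years.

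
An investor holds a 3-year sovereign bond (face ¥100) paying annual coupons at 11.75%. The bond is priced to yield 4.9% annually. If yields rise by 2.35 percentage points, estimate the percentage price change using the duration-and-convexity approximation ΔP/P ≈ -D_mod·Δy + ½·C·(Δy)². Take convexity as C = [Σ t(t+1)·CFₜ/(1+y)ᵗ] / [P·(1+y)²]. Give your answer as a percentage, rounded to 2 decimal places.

-5.83%

With y = 0.049:
  t   CF        PV=CF/(1+0.049)^t    t·PV        t(t+1)·PV
  1        11.75        11.2011        11.2011          22.4023
  2        11.75        10.6779        21.3559          64.0676
  3       111.75        96.8102       290.4306       1,161.7223
  Σ                    118.6893       322.9876       1,248.1921
P = 118.6893; D_Mac = 2.72129 yrs; D_mod = 2.59417 yrs; C = 9.55694.
Duration effect: -2.59417 × (+0.0235) = -0.060963
Convexity effect: 0.5 × 9.55694 × (0.0235)² = +0.0026389
ΔP/P ≈ -0.060963 + 0.0026389 = -0.058324 = -5.8324%.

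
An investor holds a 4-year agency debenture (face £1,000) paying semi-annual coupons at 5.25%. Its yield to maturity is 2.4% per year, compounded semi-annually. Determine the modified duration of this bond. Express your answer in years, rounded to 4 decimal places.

Periodic yield y = 0.012. First find Macaulay duration:
  t   CF        PV=CF/(1+0.012)^t    t·PV
  1        26.25        25.9387        25.9387
  2        26.25        25.6312        51.2623
  3        26.25        25.3272        75.9817
  4        26.25        25.0269       100.1076
  5        26.25        24.7301       123.6507
  6        26.25        24.4369       146.6214
  7        26.25        24.1471       169.0300
  8     1,026.25       932.8441     7,462.7528
  Σ                  1,108.0823     8,155.3454
P = 1,108.0823; Macaulay duration = 8,155.3454 / 1,108.0823 = 7.35987 half-year periods = 3.67994 years.
Modified duration = D_Mac / (1 + y) = 3.67994 / 1.012 = 3.63630 years.

3.6363 years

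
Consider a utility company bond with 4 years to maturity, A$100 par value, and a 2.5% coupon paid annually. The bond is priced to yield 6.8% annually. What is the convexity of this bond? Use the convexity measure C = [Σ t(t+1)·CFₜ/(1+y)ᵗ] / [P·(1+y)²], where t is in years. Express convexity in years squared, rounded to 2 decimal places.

With y = 0.068:
  t   CF        PV=CF/(1+0.068)^t    t·PV        t(t+1)·PV
  1         2.50         2.3408         2.3408           4.6816
  2         2.50         2.1918         4.3836          13.1507
  3         2.50         2.0522         6.1567          24.6268
  4       102.50        78.7842       315.1366       1,575.6830
  Σ                     85.3690       328.0177       1,618.1421
P = 85.3690.
Convexity = Σ t(t+1)·PV / [P·(1+y)²] = 1,618.1421 / (85.3690 × 1.140624) = 16.61782.

16.62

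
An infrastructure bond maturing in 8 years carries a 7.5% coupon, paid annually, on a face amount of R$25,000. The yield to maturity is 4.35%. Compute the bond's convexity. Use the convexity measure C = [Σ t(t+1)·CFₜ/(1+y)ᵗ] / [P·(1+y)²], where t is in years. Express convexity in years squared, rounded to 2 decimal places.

49.41

With y = 0.0435:
  t   CF        PV=CF/(1+0.0435)^t    t·PV        t(t+1)·PV
  1     1,875.00     1,796.8376     1,796.8376       3,593.6751
  2     1,875.00     1,721.9335     3,443.8669      10,331.6008
  3     1,875.00     1,650.1519     4,950.4556      19,801.8223
  4     1,875.00     1,581.3626     6,325.4503      31,627.2516
  5     1,875.00     1,515.4409     7,577.2045      45,463.2271
  6     1,875.00     1,452.2673     8,713.6037      60,995.2256
  7     1,875.00     1,391.7271     9,742.0900      77,936.7202
  8    26,875.00    19,116.5204   152,932.1636   1,376,389.4723
  Σ                 30,226.2412   195,481.6722   1,626,138.9950
P = 30,226.2412.
Convexity = Σ t(t+1)·PV / [P·(1+y)²] = 1,626,138.9950 / (30,226.2412 × 1.088892) = 49.40701.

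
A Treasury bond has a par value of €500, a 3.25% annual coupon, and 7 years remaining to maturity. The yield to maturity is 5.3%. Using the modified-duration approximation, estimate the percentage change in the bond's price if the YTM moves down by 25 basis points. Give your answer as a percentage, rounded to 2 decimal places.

Periodic yield y = 0.053. Modified duration first:
  t   CF        PV=CF/(1+0.053)^t    t·PV
  1        16.25        15.4321        15.4321
  2        16.25        14.6554        29.3107
  3        16.25        13.9177        41.7532
  4        16.25        13.2172        52.8689
  5        16.25        12.5520        62.7598
  6        16.25        11.9202        71.5211
  7       516.25       359.6346     2,517.4422
  Σ                    441.3291     2,791.0880
P = 441.3291; D_Mac = 6.32428 yrs; D_mod = 6.32428/(1+0.053) = 6.00596 yrs.
ΔP/P ≈ -D_mod · Δy = -6.00596 × (-0.0025) = +0.015015 = +1.5015%.

+1.50%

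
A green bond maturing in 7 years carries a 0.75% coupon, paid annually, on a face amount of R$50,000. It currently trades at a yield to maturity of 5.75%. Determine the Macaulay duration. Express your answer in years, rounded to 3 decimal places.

Periodic yield y = 0.0575. Discount each cash flow and weight by its year:
  t   CF        PV=CF/(1+0.0575)^t    t·PV
  1       375.00       354.6099       354.6099
  2       375.00       335.3285       670.6571
  3       375.00       317.0955       951.2866
  4       375.00       299.8539     1,199.4158
  5       375.00       283.5498     1,417.7491
  6       375.00       268.1322     1,608.7933
  7    50,375.00    34,060.6104   238,424.2729
  Σ                 35,919.1804   244,626.7848
Price P = Σ PV = 35,919.1804.
Macaulay duration = Σ(t·PV) / P = 244,626.7848 / 35,919.1804 = 6.81048 years.

6.810 years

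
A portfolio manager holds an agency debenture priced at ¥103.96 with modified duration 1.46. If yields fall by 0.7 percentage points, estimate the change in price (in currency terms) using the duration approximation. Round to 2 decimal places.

Duration approximation: ΔP/P ≈ -D_mod · Δy = -1.46 × (-0.007) = +0.010220.
ΔP ≈ 103.96 × (+0.010220) = +1.0624712.

+¥1.06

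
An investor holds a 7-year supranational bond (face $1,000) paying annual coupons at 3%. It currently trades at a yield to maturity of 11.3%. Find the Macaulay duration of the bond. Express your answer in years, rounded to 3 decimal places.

6.217 years

Periodic yield y = 0.113. Discount each cash flow and weight by its year:
  t   CF        PV=CF/(1+0.113)^t    t·PV
  1        30.00        26.9542        26.9542
  2        30.00        24.2176        48.4352
  3        30.00        21.7588        65.2765
  4        30.00        19.5497        78.1989
  5        30.00        17.5649        87.8244
  6        30.00        15.7816        94.6894
  7     1,030.00       486.8230     3,407.7609
  Σ                    612.6498     3,809.1395
Price P = Σ PV = 612.6498.
Macaulay duration = Σ(t·PV) / P = 3,809.1395 / 612.6498 = 6.21748 years.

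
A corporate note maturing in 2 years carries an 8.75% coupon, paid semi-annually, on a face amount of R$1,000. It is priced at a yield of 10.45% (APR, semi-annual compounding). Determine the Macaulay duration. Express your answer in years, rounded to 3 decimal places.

1.876 years

Periodic yield y = 0.05225. Discount each cash flow and weight by its period:
  t   CF        PV=CF/(1+0.05225)^t    t·PV
  1        43.75        41.5776        41.5776
  2        43.75        39.5130        79.0260
  3        43.75        37.5510       112.6529
  4     1,043.75       851.3747     3,405.4989
  Σ                    970.0163     3,638.7554
Price P = Σ PV = 970.0163.
Macaulay duration = Σ(t·PV) / P = 3,638.7554 / 970.0163 = 3.75123 half-year periods.
In years: 3.75123 / 2 = 1.87562 years.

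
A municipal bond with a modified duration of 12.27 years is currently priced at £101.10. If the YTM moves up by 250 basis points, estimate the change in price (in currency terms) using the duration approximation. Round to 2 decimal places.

Duration approximation: ΔP/P ≈ -D_mod · Δy = -12.27 × (+0.025) = -0.306750.
ΔP ≈ 101.10 × (-0.306750) = -31.012425.

-£31.01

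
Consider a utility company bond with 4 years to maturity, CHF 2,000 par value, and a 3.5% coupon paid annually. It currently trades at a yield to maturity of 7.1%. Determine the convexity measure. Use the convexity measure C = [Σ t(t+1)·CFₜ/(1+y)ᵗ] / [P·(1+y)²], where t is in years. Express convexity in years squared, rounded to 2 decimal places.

16.20

With y = 0.071:
  t   CF        PV=CF/(1+0.071)^t    t·PV        t(t+1)·PV
  1        70.00        65.3595        65.3595         130.7190
  2        70.00        61.0266       122.0532         366.1595
  3        70.00        56.9809       170.9428         683.7713
  4     2,070.00     1,573.3033     6,293.2133      31,466.0666
  Σ                  1,756.6703     6,651.5688      32,646.7164
P = 1,756.6703.
Convexity = Σ t(t+1)·PV / [P·(1+y)²] = 32,646.7164 / (1,756.6703 × 1.147041) = 16.20206.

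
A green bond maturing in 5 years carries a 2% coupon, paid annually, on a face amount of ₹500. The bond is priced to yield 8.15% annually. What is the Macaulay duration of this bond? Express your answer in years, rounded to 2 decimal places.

Periodic yield y = 0.0815. Discount each cash flow and weight by its year:
  t   CF        PV=CF/(1+0.0815)^t    t·PV
  1        10.00         9.2464         9.2464
  2        10.00         8.5496        17.0992
  3        10.00         7.9053        23.7160
  4        10.00         7.3096        29.2384
  5       510.00       344.6970     1,723.4852
  Σ                    377.7080     1,802.7853
Price P = Σ PV = 377.7080.
Macaulay duration = Σ(t·PV) / P = 1,802.7853 / 377.7080 = 4.77296 years.

4.77 years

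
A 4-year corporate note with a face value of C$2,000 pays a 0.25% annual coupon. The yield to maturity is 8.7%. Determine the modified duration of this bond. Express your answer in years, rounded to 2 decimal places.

Periodic yield y = 0.087. First find Macaulay duration:
  t   CF        PV=CF/(1+0.087)^t    t·PV
  1         5.00         4.5998         4.5998
  2         5.00         4.2317         8.4633
  3         5.00         3.8930        11.6789
  4     2,005.00     1,436.1381     5,744.5524
  Σ                  1,448.8625     5,769.2944
P = 1,448.8625; Macaulay duration = 5,769.2944 / 1,448.8625 = 3.98195 years.
Modified duration = D_Mac / (1 + y) = 3.98195 / 1.087 = 3.66325 years.

3.66 years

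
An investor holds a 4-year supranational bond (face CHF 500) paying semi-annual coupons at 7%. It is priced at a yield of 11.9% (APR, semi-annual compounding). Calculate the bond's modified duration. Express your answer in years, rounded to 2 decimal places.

3.31 years

Periodic yield y = 0.0595. First find Macaulay duration:
  t   CF        PV=CF/(1+0.0595)^t    t·PV
  1        17.50        16.5172        16.5172
  2        17.50        15.5896        31.1793
  3        17.50        14.7141        44.1424
  4        17.50        13.8878        55.5513
  5        17.50        13.1079        65.5395
  6        17.50        12.3718        74.2307
  7        17.50        11.6770        81.7390
  8       517.50       325.9137     2,607.3099
  Σ                    423.7793     2,976.2094
P = 423.7793; Macaulay duration = 2,976.2094 / 423.7793 = 7.02302 half-year periods = 3.51151 years.
Modified duration = D_Mac / (1 + y) = 3.51151 / 1.0595 = 3.31431 years.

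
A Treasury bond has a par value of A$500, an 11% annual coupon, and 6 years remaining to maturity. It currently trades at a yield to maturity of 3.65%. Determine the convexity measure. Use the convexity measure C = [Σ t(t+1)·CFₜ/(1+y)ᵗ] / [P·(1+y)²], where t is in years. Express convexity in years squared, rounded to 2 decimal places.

With y = 0.0365:
  t   CF        PV=CF/(1+0.0365)^t    t·PV        t(t+1)·PV
  1        55.00        53.0632        53.0632         106.1264
  2        55.00        51.1946       102.3892         307.1675
  3        55.00        49.3918       148.1754         592.7015
  4        55.00        47.6525       190.6099         953.0495
  5        55.00        45.9744       229.8720       1,379.2323
  6       555.00       447.5867     2,685.5200      18,798.6402
  Σ                    694.8631     3,409.6297      22,136.9174
P = 694.8631.
Convexity = Σ t(t+1)·PV / [P·(1+y)²] = 22,136.9174 / (694.8631 × 1.074332) = 29.65373.

29.65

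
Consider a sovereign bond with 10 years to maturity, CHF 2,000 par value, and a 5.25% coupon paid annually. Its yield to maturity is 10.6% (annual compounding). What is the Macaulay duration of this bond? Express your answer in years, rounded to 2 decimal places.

7.54 years

Periodic yield y = 0.106. Discount each cash flow and weight by its year:
  t   CF        PV=CF/(1+0.106)^t    t·PV
  1       105.00        94.9367        94.9367
  2       105.00        85.8379       171.6758
  3       105.00        77.6111       232.8333
  4       105.00        70.1728       280.6912
  5       105.00        63.4474       317.2369
  6       105.00        57.3665       344.1991
  7       105.00        51.8685       363.0793
  8       105.00        46.8973       375.1788
  9       105.00        42.4027       381.6240
  10    2,105.00       768.6008     7,686.0080
  Σ                  1,359.1417    10,247.4631
Price P = Σ PV = 1,359.1417.
Macaulay duration = Σ(t·PV) / P = 10,247.4631 / 1,359.1417 = 7.53966 years.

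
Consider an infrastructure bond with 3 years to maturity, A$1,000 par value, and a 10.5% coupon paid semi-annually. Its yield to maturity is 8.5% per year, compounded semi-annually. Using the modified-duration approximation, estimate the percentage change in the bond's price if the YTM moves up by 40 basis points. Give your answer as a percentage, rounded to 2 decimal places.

-1.02%

Periodic yield y = 0.0425. Modified duration first:
  t   CF        PV=CF/(1+0.0425)^t    t·PV
  1        52.50        50.3597        50.3597
  2        52.50        48.3067        96.6134
  3        52.50        46.3373       139.0120
  4        52.50        44.4483       177.7932
  5        52.50        42.6362       213.1812
  6     1,052.50       819.9091     4,919.4548
  Σ                  1,051.9974     5,596.4143
P = 1,051.9974; D_Mac = 5.31980 half-year periods = 2.65990 yrs; D_mod = 2.65990/(1+0.0425) = 2.55146 yrs.
ΔP/P ≈ -D_mod · Δy = -2.55146 × (+0.004) = -0.010206 = -1.0206%.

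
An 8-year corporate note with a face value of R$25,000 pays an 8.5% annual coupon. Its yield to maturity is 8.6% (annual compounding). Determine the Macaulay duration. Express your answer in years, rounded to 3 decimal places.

6.113 years

Periodic yield y = 0.086. Discount each cash flow and weight by its year:
  t   CF        PV=CF/(1+0.086)^t    t·PV
  1     2,125.00     1,956.7219     1,956.7219
  2     2,125.00     1,801.7697     3,603.5394
  3     2,125.00     1,659.0881     4,977.2644
  4     2,125.00     1,527.7055     6,110.8219
  5     2,125.00     1,406.7270     7,033.6348
  6     2,125.00     1,295.3287     7,771.9721
  7     2,125.00     1,192.7520     8,349.2641
  8    27,125.00    14,019.4554   112,155.6436
  Σ                 24,859.5483   151,958.8622
Price P = Σ PV = 24,859.5483.
Macaulay duration = Σ(t·PV) / P = 151,958.8622 / 24,859.5483 = 6.11270 years.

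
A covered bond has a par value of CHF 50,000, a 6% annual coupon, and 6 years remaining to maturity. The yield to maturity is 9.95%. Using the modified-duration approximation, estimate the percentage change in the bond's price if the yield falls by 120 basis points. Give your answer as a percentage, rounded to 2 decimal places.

+5.59%

Periodic yield y = 0.0995. Modified duration first:
  t   CF        PV=CF/(1+0.0995)^t    t·PV
  1     3,000.00     2,728.5130     2,728.5130
  2     3,000.00     2,481.5943     4,963.1887
  3     3,000.00     2,257.0208     6,771.0623
  4     3,000.00     2,052.7701     8,211.0805
  5     3,000.00     1,867.0033     9,335.0165
  6    53,000.00    29,998.8404   179,993.0424
  Σ                 41,385.7419   212,001.9033
P = 41,385.7419; D_Mac = 5.12258 yrs; D_mod = 5.12258/(1+0.0995) = 4.65901 yrs.
ΔP/P ≈ -D_mod · Δy = -4.65901 × (-0.012) = +0.055908 = +5.5908%.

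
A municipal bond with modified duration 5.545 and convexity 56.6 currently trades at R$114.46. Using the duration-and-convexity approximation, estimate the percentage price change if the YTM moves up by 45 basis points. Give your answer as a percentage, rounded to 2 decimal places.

-2.44%

Duration effect: -D_mod·Δy = -5.545 × (+0.0045) = -0.0249525
Convexity effect: ½·C·(Δy)² = 0.5 × 56.6 × (0.0045)² = +0.000573075
ΔP/P ≈ -0.0249525 + 0.000573075 = -0.024379425
= -2.4379425%.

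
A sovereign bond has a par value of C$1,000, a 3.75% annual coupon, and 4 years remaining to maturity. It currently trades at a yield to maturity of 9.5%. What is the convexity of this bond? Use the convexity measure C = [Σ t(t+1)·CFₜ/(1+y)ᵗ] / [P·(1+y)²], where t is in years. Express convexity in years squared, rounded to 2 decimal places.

With y = 0.095:
  t   CF        PV=CF/(1+0.095)^t    t·PV        t(t+1)·PV
  1        37.50        34.2466        34.2466          68.4932
  2        37.50        31.2754        62.5508         187.6525
  3        37.50        28.5620        85.6861         342.7442
  4     1,037.50       721.6583     2,886.6333      14,433.1666
  Σ                    815.7423     3,069.1168      15,032.0564
P = 815.7423.
Convexity = Σ t(t+1)·PV / [P·(1+y)²] = 15,032.0564 / (815.7423 × 1.199025) = 15.36870.

15.37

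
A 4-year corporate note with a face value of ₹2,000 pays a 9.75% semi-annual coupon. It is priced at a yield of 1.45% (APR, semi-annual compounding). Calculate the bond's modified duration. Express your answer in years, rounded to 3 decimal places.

Periodic yield y = 0.00725. First find Macaulay duration:
  t   CF        PV=CF/(1+0.00725)^t    t·PV
  1        97.50        96.7982        96.7982
  2        97.50        96.1015       192.2030
  3        97.50        95.4098       286.2293
  4        97.50        94.7230       378.8921
  5        97.50        94.0412       470.2061
  6        97.50        93.3643       560.1859
  7        97.50        92.6923       648.8461
  8     2,097.50     1,979.7200    15,837.7597
  Σ                  2,642.8503    18,471.1203
P = 2,642.8503; Macaulay duration = 18,471.1203 / 2,642.8503 = 6.98909 half-year periods = 3.49455 years.
Modified duration = D_Mac / (1 + y) = 3.49455 / 1.00725 = 3.46939 years.

3.469 years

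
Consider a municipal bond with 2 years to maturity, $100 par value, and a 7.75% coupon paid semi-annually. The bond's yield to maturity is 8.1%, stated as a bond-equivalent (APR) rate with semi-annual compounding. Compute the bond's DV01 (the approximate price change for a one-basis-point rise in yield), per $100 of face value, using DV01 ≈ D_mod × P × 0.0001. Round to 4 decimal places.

Periodic yield y = 0.0405.
  t   CF        PV=CF/(1+0.0405)^t    t·PV
  1        3.875         3.7242         3.7242
  2        3.875         3.5792         7.1584
  3        3.875         3.4399        10.3197
  4      103.875        88.6222       354.4889
  Σ                     99.3655       375.6912
P = 99.3655; D_Mac = 3.78090 half-year periods = 1.89045 yrs; D_mod = 1.81687 yrs.
DV01 ≈ 1.81687 × 99.3655 × 0.0001 = 0.018053.

$0.0181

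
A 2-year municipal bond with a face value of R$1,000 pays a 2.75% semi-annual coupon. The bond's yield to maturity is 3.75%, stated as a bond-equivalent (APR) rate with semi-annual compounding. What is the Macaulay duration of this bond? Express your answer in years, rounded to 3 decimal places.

Periodic yield y = 0.01875. Discount each cash flow and weight by its period:
  t   CF        PV=CF/(1+0.01875)^t    t·PV
  1        13.75        13.4969        13.4969
  2        13.75        13.2485        26.4970
  3        13.75        13.0047        39.0141
  4     1,013.75       941.1533     3,764.6133
  Σ                    980.9035     3,843.6213
Price P = Σ PV = 980.9035.
Macaulay duration = Σ(t·PV) / P = 3,843.6213 / 980.9035 = 3.91845 half-year periods.
In years: 3.91845 / 2 = 1.95923 years.

1.959 years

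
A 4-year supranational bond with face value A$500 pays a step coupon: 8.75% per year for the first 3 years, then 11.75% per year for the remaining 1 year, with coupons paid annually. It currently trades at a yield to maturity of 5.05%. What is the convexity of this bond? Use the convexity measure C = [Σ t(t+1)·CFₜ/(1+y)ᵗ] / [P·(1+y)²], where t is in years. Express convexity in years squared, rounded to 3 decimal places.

15.604

With y = 0.0505:
  t   CF        PV=CF/(1+0.0505)^t    t·PV        t(t+1)·PV
  1        43.75        41.6468        41.6468          83.2937
  2        43.75        39.6448        79.2895         237.8686
  3        43.75        37.7390       113.2169         452.8675
  4       558.75       458.8105     1,835.2418       9,176.2092
  Σ                    577.8410     2,069.3951       9,950.2390
P = 577.8410.
Convexity = Σ t(t+1)·PV / [P·(1+y)²] = 9,950.2390 / (577.8410 × 1.103550) = 15.60390.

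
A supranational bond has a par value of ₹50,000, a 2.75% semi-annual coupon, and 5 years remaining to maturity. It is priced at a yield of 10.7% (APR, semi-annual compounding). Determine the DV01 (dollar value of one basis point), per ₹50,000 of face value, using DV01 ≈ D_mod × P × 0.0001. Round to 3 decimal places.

Periodic yield y = 0.0535.
  t   CF        PV=CF/(1+0.0535)^t    t·PV
  1       687.50       652.5866       652.5866
  2       687.50       619.4462     1,238.8925
  3       687.50       587.9888     1,763.9665
  4       687.50       558.1289     2,232.5158
  5       687.50       529.7854     2,648.9271
  6       687.50       502.8813     3,017.2876
  7       687.50       477.3434     3,341.4038
  8       687.50       453.1024     3,624.8194
  9       687.50       430.0925     3,870.8323
  10   50,687.50    30,099.2360   300,992.3600
  Σ                 34,910.5916   323,383.5915
P = 34,910.5916; D_Mac = 9.26319 half-year periods = 4.63160 yrs; D_mod = 4.39639 yrs.
DV01 ≈ 4.39639 × 34,910.5916 × 0.0001 = 15.348058.

₹15.348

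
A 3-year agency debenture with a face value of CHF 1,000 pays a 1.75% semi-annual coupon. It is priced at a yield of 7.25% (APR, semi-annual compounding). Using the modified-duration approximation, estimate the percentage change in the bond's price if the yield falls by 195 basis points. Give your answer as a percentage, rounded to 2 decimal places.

+5.51%

Periodic yield y = 0.03625. Modified duration first:
  t   CF        PV=CF/(1+0.03625)^t    t·PV
  1         8.75         8.4439         8.4439
  2         8.75         8.1485        16.2970
  3         8.75         7.8635        23.5904
  4         8.75         7.5884        30.3536
  5         8.75         7.3229        36.6147
  6     1,008.75       814.6973     4,888.1839
  Σ                    854.0646     5,003.4835
P = 854.0646; D_Mac = 5.85844 half-year periods = 2.92922 yrs; D_mod = 2.92922/(1+0.03625) = 2.82675 yrs.
ΔP/P ≈ -D_mod · Δy = -2.82675 × (-0.0195) = +0.055122 = +5.5122%.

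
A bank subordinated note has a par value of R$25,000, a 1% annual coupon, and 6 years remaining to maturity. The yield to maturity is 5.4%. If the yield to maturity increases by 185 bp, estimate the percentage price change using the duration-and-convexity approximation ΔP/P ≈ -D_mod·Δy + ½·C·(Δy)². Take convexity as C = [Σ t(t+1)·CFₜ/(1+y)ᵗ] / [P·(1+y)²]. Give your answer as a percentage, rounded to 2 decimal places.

-9.61%

With y = 0.054:
  t   CF        PV=CF/(1+0.054)^t    t·PV        t(t+1)·PV
  1       250.00       237.1917       237.1917         474.3833
  2       250.00       225.0395       450.0790       1,350.2371
  3       250.00       213.5100       640.5299       2,562.1197
  4       250.00       202.5711       810.2845       4,051.4227
  5       250.00       192.1927       960.9636       5,765.7819
  6    25,250.00    18,416.9503   110,501.7021     773,511.9145
  Σ                 19,487.4554   113,600.7509     787,715.8593
P = 19,487.4554; D_Mac = 5.82943 yrs; D_mod = 5.53077 yrs; C = 36.38591.
Duration effect: -5.53077 × (+0.0185) = -0.102319
Convexity effect: 0.5 × 36.38591 × (0.0185)² = +0.0062265
ΔP/P ≈ -0.102319 + 0.0062265 = -0.096093 = -9.6093%.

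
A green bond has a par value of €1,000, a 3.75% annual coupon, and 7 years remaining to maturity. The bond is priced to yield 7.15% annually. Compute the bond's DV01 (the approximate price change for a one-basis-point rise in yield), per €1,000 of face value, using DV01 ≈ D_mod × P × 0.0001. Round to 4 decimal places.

€0.4728

Periodic yield y = 0.0715.
  t   CF        PV=CF/(1+0.0715)^t    t·PV
  1        37.50        34.9977        34.9977
  2        37.50        32.6623        65.3246
  3        37.50        30.4828        91.4484
  4        37.50        28.4487       113.7948
  5        37.50        26.5504       132.7518
  6        37.50        24.7787       148.6721
  7     1,037.50       639.7980     4,478.5860
  Σ                    817.7185     5,065.5754
P = 817.7185; D_Mac = 6.19477 yrs; D_mod = 5.78140 yrs.
DV01 ≈ 5.78140 × 817.7185 × 0.0001 = 0.472756.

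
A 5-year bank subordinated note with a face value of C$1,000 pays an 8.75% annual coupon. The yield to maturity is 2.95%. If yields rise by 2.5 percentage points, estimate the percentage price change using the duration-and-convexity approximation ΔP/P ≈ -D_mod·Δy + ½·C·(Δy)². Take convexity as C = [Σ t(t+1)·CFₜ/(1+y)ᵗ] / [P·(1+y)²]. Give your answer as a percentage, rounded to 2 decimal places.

With y = 0.0295:
  t   CF        PV=CF/(1+0.0295)^t    t·PV        t(t+1)·PV
  1        87.50        84.9927        84.9927         169.9854
  2        87.50        82.5573       165.1146         495.3437
  3        87.50        80.1916       240.5749         962.2995
  4        87.50        77.8938       311.5750       1,557.8751
  5     1,087.50       940.3673     4,701.8364      28,211.0185
  Σ                  1,266.0027     5,504.0936      31,396.5222
P = 1,266.0027; D_Mac = 4.34762 yrs; D_mod = 4.22304 yrs; C = 23.39883.
Duration effect: -4.22304 × (+0.025) = -0.105576
Convexity effect: 0.5 × 23.39883 × (0.025)² = +0.0073121
ΔP/P ≈ -0.105576 + 0.0073121 = -0.098264 = -9.8264%.

-9.83%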